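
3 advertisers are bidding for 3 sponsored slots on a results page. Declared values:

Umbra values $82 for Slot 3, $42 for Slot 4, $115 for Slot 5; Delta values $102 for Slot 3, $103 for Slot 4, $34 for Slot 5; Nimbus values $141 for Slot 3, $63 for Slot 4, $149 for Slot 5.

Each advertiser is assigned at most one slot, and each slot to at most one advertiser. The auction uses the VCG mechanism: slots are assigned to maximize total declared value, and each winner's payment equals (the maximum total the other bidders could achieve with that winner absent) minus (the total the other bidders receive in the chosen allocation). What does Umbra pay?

Efficient allocation: Umbra→Slot 5 ($115), Delta→Slot 4 ($103), Nimbus→Slot 3 ($141); total welfare W = $359.
Umbra receives Slot 5 at value $115, so the others get W − 115 = $244.
Without Umbra: best allocation of the remaining 2 bidders over all 3 slots is Delta→Slot 4 ($103), Nimbus→Slot 5 ($149), total $252.
VCG payment = (others' best without Umbra) − (others' welfare with Umbra) = 252 − 244 = $8.

Umbra pays $8.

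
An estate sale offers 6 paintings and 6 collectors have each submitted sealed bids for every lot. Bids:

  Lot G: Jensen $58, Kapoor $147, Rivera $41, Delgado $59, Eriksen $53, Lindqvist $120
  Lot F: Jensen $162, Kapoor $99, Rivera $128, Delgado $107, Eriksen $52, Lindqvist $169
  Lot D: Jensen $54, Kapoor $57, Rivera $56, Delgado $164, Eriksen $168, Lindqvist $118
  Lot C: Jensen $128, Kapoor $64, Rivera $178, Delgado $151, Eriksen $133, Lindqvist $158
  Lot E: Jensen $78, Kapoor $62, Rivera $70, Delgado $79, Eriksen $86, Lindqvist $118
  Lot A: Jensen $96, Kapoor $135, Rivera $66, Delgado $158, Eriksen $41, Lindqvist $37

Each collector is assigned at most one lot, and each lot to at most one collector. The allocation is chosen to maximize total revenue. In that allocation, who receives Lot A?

Optimal: Jensen→Lot F ($162), Kapoor→Lot G ($147), Rivera→Lot C ($178), Delgado→Lot A ($158), Eriksen→Lot D ($168), Lindqvist→Lot E ($118) — total 162+147+178+158+168+118 = $931.
Max-entry greedy (repeatedly take the single best remaining cell) gives $898, worse by 33.
Next-best assignment: Jensen→Lot E, Kapoor→Lot G, Rivera→Lot C, Delgado→Lot A, Eriksen→Lot D, Lindqvist→Lot F = $898.
Swapping Rivera↔Kapoor (Rivera→Lot G $41, Kapoor→Lot C $64) loses 220.
Every other assignment is strictly worse.
Delgado's own top lot is Lot D ($164), but forcing Delgado→Lot D and reassigning the rest optimally gives only $845 — worse by 86.

Delgado receives Lot A.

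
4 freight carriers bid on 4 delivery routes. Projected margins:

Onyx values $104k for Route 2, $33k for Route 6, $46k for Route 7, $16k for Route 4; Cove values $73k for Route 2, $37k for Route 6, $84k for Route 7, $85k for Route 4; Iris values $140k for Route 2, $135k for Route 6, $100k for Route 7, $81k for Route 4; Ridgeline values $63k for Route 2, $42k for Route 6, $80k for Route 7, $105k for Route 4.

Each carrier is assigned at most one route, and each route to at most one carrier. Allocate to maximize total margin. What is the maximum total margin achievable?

Max total: $428k

Optimal: Onyx→Route 2 ($104k), Cove→Route 7 ($84k), Iris→Route 6 ($135k), Ridgeline→Route 4 ($105k) — total 104+84+135+105 = $428k.
Row-greedy (each carrier in turn takes its best remaining route) gives $404k, worse by 24.
Next-best assignment: Onyx→Route 2, Cove→Route 4, Iris→Route 6, Ridgeline→Route 7 = $404k.
Swapping Cove↔Onyx (Cove→Route 2 $73k, Onyx→Route 7 $46k) loses 69.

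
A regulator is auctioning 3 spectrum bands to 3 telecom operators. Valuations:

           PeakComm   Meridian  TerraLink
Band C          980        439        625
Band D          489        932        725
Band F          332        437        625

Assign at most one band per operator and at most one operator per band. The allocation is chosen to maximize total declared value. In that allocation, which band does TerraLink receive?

Treat this as an assignment problem: match each operator to one band.
Optimal: PeakComm→Band C ($980M), Meridian→Band D ($932M), TerraLink→Band F ($625M) — total 980+932+625 = $2537M.
TerraLink's own top band is Band D ($725M), but forcing TerraLink→Band D and reassigning the rest optimally gives only $2142M — worse by 395.

TerraLink receives Band F.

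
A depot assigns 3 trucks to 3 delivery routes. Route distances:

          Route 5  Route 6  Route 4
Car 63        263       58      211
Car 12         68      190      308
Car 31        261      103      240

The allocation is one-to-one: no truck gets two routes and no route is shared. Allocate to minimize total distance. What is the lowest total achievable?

Optimal: Car 63→Route 6 (58 km), Car 12→Route 5 (68 km), Car 31→Route 4 (240 km) — total 58+68+240 = 366 km.
Swapping Car 63↔Car 31 (Car 63→Route 4 211 km, Car 31→Route 6 103 km) adds 16.

Min total: 366 km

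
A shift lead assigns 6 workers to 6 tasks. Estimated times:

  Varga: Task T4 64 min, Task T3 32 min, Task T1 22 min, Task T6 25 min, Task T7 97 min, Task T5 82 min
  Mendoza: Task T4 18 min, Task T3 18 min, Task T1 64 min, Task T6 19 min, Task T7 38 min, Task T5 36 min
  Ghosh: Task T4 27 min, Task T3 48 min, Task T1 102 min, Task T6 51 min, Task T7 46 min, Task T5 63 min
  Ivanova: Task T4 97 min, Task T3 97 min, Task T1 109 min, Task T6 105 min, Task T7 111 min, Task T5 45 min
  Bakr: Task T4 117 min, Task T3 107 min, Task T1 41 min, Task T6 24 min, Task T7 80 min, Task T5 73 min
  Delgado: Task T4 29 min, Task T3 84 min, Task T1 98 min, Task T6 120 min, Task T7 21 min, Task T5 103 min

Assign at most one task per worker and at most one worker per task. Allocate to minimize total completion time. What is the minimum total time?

Min total: 157 min

This is the linear assignment problem.
Optimal: Varga→Task T1 (22 min), Mendoza→Task T3 (18 min), Ghosh→Task T4 (27 min), Ivanova→Task T5 (45 min), Bakr→Task T6 (24 min), Delgado→Task T7 (21 min) — total 22+18+27+45+24+21 = 157 min.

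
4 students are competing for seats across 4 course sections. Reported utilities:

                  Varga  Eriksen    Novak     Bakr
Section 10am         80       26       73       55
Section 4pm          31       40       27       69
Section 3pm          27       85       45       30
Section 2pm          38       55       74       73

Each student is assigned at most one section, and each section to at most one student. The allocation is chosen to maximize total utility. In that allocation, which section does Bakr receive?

Optimal: Varga→Section 10am (80 points), Eriksen→Section 3pm (85 points), Novak→Section 2pm (74 points), Bakr→Section 4pm (69 points) — total 80+85+74+69 = 308 points.
Checked against all permutations: 308 points is optimal.
Bakr's own top section is Section 2pm (73 points), but forcing Bakr→Section 2pm and reassigning the rest optimally gives only 265 points — worse by 43.

Bakr receives Section 4pm.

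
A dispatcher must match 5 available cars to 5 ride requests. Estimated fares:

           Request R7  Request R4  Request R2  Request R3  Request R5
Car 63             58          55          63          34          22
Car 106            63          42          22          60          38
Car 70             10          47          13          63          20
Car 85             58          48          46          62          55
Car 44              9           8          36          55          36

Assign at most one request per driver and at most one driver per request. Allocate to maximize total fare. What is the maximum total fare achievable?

Max total: $283

This is the linear assignment problem.
Optimal: Car 63→Request R2 ($63), Car 106→Request R7 ($63), Car 70→Request R4 ($47), Car 85→Request R5 ($55), Car 44→Request R3 ($55) — total 63+63+47+55+55 = $283.
Row-greedy (each driver in turn takes its best remaining request) gives $252, worse by 31.
Every other assignment is strictly worse.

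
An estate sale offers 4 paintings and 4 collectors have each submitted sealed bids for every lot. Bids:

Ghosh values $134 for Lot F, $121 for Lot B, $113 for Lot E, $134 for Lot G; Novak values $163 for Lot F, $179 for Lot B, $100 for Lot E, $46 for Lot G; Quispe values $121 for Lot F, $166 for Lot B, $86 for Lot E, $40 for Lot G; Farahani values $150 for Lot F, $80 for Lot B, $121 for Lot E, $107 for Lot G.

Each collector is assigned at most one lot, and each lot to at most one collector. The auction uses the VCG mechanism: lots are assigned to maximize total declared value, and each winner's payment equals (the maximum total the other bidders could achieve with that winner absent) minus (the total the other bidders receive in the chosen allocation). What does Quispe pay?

Efficient allocation: Ghosh→Lot G ($134), Novak→Lot F ($163), Quispe→Lot B ($166), Farahani→Lot E ($121); total welfare W = $584.
Quispe receives Lot B at value $166, so the others get W − 166 = $418.
Without Quispe: best allocation of the remaining 3 bidders over all 4 lots is Ghosh→Lot G ($134), Novak→Lot B ($179), Farahani→Lot F ($150), total $463.
VCG payment = (others' best without Quispe) − (others' welfare with Quispe) = 463 − 418 = $45.

Quispe pays $45.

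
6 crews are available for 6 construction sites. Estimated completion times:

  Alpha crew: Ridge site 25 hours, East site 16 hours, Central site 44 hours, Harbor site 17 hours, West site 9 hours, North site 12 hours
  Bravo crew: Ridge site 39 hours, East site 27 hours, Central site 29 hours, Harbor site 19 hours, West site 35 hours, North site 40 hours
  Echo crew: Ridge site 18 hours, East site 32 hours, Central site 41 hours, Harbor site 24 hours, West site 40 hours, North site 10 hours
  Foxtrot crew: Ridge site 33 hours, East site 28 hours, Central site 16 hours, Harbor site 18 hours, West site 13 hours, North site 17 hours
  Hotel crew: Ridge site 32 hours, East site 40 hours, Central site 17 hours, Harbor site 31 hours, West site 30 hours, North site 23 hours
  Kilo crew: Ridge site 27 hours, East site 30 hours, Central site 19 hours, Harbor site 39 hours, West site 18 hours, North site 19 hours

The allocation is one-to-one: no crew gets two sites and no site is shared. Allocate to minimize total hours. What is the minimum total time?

Treat this as an assignment problem: match each crew to one site.
Optimal: Alpha crew→East site (16 hours), Bravo crew→Harbor site (19 hours), Echo crew→Ridge site (18 hours), Foxtrot crew→West site (13 hours), Hotel crew→Central site (17 hours), Kilo crew→North site (19 hours) — total 16+19+18+13+17+19 = 102 hours.
Row-greedy (each crew in turn takes its cheapest remaining site) gives 116 hours, worse by 14.

Min total: 102 hours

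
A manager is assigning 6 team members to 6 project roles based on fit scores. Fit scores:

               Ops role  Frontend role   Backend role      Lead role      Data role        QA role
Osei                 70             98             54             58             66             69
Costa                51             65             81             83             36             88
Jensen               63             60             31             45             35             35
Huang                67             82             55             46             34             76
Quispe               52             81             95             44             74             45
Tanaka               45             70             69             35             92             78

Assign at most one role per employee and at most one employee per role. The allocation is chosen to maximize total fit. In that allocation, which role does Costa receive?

Costa receives Lead role.

Optimal: Osei→Frontend role (98 pts), Costa→Lead role (83 pts), Jensen→Ops role (63 pts), Huang→QA role (76 pts), Quispe→Backend role (95 pts), Tanaka→Data role (92 pts) — total 98+83+63+76+95+92 = 507 pts.
Max-entry greedy (repeatedly take the single best remaining cell) gives 485 pts, worse by 22.
Costa's own top role is QA role (88 pts), but forcing Costa→QA role and reassigning the rest optimally gives only 485 pts — worse by 22.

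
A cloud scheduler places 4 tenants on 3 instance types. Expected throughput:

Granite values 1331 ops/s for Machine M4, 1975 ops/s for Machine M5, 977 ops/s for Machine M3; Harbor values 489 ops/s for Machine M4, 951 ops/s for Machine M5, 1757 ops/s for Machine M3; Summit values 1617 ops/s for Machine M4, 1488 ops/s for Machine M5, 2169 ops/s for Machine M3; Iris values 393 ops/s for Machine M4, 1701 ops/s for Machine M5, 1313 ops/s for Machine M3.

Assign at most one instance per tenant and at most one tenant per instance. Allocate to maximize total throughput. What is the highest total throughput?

Max total: 5349 ops/s

This is a one-to-one assignment (maximum-weight bipartite matching).
Optimal: Summit→Machine M4 (1617 ops/s), Granite→Machine M5 (1975 ops/s), Harbor→Machine M3 (1757 ops/s) — total 1617+1975+1757 = 5349 ops/s.
Max-entry greedy (repeatedly take the single best remaining cell) gives 4633 ops/s, worse by 716.
Next-best assignment: Granite→Machine M4, Iris→Machine M5, Summit→Machine M3 = 5201 ops/s.
No other one-to-one assignment exceeds 5349 ops/s.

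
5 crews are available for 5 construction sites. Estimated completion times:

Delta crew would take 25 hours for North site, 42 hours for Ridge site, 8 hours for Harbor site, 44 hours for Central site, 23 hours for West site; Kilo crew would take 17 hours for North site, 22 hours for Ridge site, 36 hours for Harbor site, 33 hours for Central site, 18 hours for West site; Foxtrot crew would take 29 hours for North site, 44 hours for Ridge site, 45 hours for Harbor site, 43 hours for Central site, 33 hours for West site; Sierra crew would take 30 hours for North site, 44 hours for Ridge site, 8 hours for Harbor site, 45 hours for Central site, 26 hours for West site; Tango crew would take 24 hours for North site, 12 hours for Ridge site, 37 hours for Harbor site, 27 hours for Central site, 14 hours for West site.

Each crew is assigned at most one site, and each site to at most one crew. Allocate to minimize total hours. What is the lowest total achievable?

Optimal: Delta crew→West site (23 hours), Kilo crew→North site (17 hours), Foxtrot crew→Central site (43 hours), Sierra crew→Harbor site (8 hours), Tango crew→Ridge site (12 hours) — total 23+17+43+8+12 = 103 hours.
Column-greedy (each site in turn goes to its cheapest remaining crew) gives 106 hours, worse by 3.

Min total: 103 hours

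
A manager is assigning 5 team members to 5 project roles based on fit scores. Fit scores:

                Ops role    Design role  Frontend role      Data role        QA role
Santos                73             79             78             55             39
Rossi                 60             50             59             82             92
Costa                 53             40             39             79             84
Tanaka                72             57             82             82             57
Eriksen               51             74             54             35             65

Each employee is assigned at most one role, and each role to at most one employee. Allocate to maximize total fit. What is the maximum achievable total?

This is a one-to-one assignment (maximum-weight bipartite matching).
Optimal: Santos→Ops role (73 pts), Rossi→QA role (92 pts), Costa→Data role (79 pts), Tanaka→Frontend role (82 pts), Eriksen→Design role (74 pts) — total 73+92+79+82+74 = 400 pts.
Next-best assignment: Santos→Ops role, Rossi→Data role, Costa→QA role, Tanaka→Frontend role, Eriksen→Design role = 395 pts.
Swapping Eriksen↔Costa (Eriksen→Data role 35 pts, Costa→Design role 40 pts) loses 78.

Maximum total: 400 pts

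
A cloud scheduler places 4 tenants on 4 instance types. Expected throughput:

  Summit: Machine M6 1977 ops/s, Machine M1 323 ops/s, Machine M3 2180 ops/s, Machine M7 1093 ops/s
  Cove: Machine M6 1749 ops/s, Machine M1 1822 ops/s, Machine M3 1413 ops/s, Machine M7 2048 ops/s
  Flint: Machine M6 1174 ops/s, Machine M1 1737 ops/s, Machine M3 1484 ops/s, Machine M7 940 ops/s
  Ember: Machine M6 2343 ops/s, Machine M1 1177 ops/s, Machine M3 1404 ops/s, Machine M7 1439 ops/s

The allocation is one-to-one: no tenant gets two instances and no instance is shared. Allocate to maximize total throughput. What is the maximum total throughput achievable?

Maximum total: 8308 ops/s

Optimal: Summit→Machine M3 (2180 ops/s), Cove→Machine M7 (2048 ops/s), Flint→Machine M1 (1737 ops/s), Ember→Machine M6 (2343 ops/s) — total 2180+2048+1737+2343 = 8308 ops/s.
Column-greedy (each instance in turn goes to its best remaining tenant) gives 7285 ops/s, worse by 1023.
Next-best assignment: Summit→Machine M3, Cove→Machine M1, Flint→Machine M7, Ember→Machine M6 = 7285 ops/s.
Swapping Summit↔Cove (Summit→Machine M7 1093 ops/s, Cove→Machine M3 1413 ops/s) loses 1722.
Checked against all permutations: 8308 ops/s is optimal.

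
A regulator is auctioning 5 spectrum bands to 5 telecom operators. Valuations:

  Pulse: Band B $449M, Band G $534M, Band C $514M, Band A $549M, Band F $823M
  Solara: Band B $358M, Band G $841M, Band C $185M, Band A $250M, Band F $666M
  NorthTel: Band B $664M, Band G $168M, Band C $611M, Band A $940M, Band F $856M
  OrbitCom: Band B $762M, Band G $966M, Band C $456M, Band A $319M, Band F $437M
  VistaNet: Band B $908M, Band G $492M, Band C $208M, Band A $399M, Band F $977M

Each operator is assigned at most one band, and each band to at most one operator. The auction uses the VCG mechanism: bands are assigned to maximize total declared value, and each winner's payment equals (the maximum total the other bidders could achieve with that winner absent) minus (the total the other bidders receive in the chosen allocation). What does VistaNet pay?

Efficient allocation: Pulse→Band C ($514M), Solara→Band G ($841M), NorthTel→Band A ($940M), OrbitCom→Band B ($762M), VistaNet→Band F ($977M); total welfare W = $4034M.
VistaNet receives Band F at value $977M, so the others get W − 977 = $3057M.
Without VistaNet: best allocation of the remaining 4 bidders over all 5 bands is Pulse→Band F ($823M), Solara→Band G ($841M), NorthTel→Band A ($940M), OrbitCom→Band B ($762M), total $3366M.
VCG payment = (others' best without VistaNet) − (others' welfare with VistaNet) = 3366 − 3057 = $309M.

VistaNet pays $309M.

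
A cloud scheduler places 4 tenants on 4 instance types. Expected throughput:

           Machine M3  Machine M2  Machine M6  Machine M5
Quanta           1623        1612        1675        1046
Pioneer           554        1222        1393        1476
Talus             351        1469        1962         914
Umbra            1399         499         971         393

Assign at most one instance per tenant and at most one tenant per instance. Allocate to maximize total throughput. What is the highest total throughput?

Optimal: Quanta→Machine M2 (1612 ops/s), Pioneer→Machine M5 (1476 ops/s), Talus→Machine M6 (1962 ops/s), Umbra→Machine M3 (1399 ops/s) — total 1612+1476+1962+1399 = 6449 ops/s.
Row-greedy (each tenant in turn takes its best remaining instance) gives 6019 ops/s, worse by 430.
Next-best assignment: Quanta→Machine M6, Pioneer→Machine M5, Talus→Machine M2, Umbra→Machine M3 = 6019 ops/s.
No other one-to-one assignment exceeds 6449 ops/s.

Max total: 6449 ops/s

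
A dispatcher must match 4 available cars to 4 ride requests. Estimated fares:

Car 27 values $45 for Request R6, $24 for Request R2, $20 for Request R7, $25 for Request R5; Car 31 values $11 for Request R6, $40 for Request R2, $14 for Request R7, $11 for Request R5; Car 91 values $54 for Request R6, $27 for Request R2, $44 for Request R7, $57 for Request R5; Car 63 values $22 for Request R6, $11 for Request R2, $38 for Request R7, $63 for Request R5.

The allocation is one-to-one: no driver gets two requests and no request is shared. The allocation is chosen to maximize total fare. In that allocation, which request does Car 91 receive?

Optimal: Car 27→Request R6 ($45), Car 31→Request R2 ($40), Car 91→Request R7 ($44), Car 63→Request R5 ($63) — total 45+40+44+63 = $192.
Column-greedy (each request in turn goes to its best remaining driver) gives $157, worse by 35.
Next-best assignment: Car 27→Request R6, Car 31→Request R2, Car 91→Request R5, Car 63→Request R7 = $180.
Checked against all permutations: $192 is optimal.
Car 91's own top request is Request R5 ($57), but forcing Car 91→Request R5 and reassigning the rest optimally gives only $180 — worse by 12.

Car 91 receives Request R7.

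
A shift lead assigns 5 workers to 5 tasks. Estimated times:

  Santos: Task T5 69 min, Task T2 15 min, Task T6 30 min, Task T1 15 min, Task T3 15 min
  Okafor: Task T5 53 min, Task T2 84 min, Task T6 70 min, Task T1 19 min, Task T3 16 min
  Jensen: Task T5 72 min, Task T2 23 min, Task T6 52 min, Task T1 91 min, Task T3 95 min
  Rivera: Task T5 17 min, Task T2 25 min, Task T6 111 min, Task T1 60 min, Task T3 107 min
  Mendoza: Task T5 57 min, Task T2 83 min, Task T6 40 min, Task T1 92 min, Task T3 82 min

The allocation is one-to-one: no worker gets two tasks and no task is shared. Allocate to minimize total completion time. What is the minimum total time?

Treat this as an assignment problem: match each worker to one task.
Optimal: Santos→Task T1 (15 min), Okafor→Task T3 (16 min), Jensen→Task T2 (23 min), Rivera→Task T5 (17 min), Mendoza→Task T6 (40 min) — total 15+16+23+17+40 = 111 min.
Min-entry greedy (repeatedly take the single cheapest remaining cell) gives 179 min, worse by 68.
Next-best assignment: Santos→Task T3, Okafor→Task T1, Jensen→Task T2, Rivera→Task T5, Mendoza→Task T6 = 114 min.
Checked against all permutations: 111 min is optimal.

Min total: 111 min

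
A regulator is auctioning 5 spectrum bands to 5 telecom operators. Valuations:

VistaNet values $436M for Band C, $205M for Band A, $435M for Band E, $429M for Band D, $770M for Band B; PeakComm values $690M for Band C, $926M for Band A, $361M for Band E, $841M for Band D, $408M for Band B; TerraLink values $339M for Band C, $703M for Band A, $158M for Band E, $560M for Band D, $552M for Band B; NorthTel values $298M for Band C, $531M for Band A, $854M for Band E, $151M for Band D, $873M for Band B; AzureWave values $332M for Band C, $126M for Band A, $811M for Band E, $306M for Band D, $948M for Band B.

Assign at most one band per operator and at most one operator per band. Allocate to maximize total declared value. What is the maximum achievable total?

Maximum total: $3782M

Optimal: VistaNet→Band C ($436M), PeakComm→Band D ($841M), TerraLink→Band A ($703M), NorthTel→Band E ($854M), AzureWave→Band B ($948M) — total 436+841+703+854+948 = $3782M.
Row-greedy (each operator in turn takes its best remaining band) gives $3442M, worse by 340.
Swapping PeakComm↔TerraLink (PeakComm→Band A $926M, TerraLink→Band D $560M) loses 58.
Checked against all permutations: $3782M is optimal.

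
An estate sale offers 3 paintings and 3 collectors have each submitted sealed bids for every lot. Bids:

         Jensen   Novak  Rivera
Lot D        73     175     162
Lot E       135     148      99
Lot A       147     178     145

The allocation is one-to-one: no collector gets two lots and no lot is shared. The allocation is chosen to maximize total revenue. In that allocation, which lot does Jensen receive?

Jensen receives Lot E.

Treat this as an assignment problem: match each collector to one lot.
Optimal: Jensen→Lot E ($135), Novak→Lot A ($178), Rivera→Lot D ($162) — total 135+178+162 = $475.
Row-greedy (each collector in turn takes its best remaining lot) gives $421, worse by 54.
Jensen's own top lot is Lot A ($147), but forcing Jensen→Lot A and reassigning the rest optimally gives only $457 — worse by 18.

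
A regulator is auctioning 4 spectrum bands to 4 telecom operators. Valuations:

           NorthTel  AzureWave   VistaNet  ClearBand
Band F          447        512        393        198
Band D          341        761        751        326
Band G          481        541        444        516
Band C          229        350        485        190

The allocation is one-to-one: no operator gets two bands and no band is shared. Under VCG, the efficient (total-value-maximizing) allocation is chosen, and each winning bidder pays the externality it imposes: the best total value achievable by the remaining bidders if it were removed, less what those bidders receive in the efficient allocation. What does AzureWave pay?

Efficient allocation: NorthTel→Band F ($447M), AzureWave→Band D ($761M), VistaNet→Band C ($485M), ClearBand→Band G ($516M); total welfare W = $2209M.
AzureWave receives Band D at value $761M, so the others get W − 761 = $1448M.
Without AzureWave: best allocation of the remaining 3 bidders over all 4 bands is NorthTel→Band F ($447M), VistaNet→Band D ($751M), ClearBand→Band G ($516M), total $1714M.
VCG payment = (others' best without AzureWave) − (others' welfare with AzureWave) = 1714 − 1448 = $266M.

AzureWave pays $266M.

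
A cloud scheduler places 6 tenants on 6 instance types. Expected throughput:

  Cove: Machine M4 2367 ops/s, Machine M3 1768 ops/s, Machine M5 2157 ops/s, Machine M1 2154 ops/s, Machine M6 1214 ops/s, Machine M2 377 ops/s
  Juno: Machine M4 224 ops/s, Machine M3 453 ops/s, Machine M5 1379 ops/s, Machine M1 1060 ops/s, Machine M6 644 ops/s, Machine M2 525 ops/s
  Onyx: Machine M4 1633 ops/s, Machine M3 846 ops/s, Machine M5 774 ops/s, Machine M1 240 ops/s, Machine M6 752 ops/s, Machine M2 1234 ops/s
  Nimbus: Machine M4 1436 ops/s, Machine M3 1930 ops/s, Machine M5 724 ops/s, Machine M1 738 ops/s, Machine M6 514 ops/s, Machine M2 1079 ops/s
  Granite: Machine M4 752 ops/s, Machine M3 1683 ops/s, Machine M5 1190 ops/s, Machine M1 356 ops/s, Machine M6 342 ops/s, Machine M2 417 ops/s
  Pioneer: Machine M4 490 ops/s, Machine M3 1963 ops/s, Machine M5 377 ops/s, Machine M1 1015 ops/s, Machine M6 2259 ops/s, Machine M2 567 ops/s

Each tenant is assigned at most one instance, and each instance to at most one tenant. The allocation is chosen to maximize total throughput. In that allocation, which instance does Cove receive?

Cove receives Machine M1.

Treat this as an assignment problem: match each tenant to one instance.
Optimal: Cove→Machine M1 (2154 ops/s), Juno→Machine M5 (1379 ops/s), Onyx→Machine M4 (1633 ops/s), Nimbus→Machine M2 (1079 ops/s), Granite→Machine M3 (1683 ops/s), Pioneer→Machine M6 (2259 ops/s) — total 2154+1379+1633+1079+1683+2259 = 10187 ops/s.
Max-entry greedy (repeatedly take the single best remaining cell) gives 9525 ops/s, worse by 662.
Checked against all permutations: 10187 ops/s is optimal.
Cove's own top instance is Machine M4 (2367 ops/s), but forcing Cove→Machine M4 and reassigning the rest optimally gives only 10040 ops/s — worse by 147.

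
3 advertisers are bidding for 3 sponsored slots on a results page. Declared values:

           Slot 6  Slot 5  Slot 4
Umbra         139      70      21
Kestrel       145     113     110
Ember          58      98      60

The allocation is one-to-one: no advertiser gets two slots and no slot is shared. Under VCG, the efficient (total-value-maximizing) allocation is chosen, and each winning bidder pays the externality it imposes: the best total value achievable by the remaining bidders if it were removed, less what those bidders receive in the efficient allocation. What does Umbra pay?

Efficient allocation: Umbra→Slot 6 ($139), Kestrel→Slot 4 ($110), Ember→Slot 5 ($98); total welfare W = $347.
Umbra receives Slot 6 at value $139, so the others get W − 139 = $208.
Without Umbra: best allocation of the remaining 2 bidders over all 3 slots is Kestrel→Slot 6 ($145), Ember→Slot 5 ($98), total $243.
VCG payment = (others' best without Umbra) − (others' welfare with Umbra) = 243 − 208 = $35.

Umbra pays $35.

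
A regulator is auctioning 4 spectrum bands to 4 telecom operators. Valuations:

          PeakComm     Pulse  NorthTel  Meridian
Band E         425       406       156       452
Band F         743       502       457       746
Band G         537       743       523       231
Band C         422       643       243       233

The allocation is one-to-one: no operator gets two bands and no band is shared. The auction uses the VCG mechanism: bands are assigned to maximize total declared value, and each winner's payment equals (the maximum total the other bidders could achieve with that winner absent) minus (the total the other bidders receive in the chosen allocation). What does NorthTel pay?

Efficient allocation: PeakComm→Band F ($743M), Pulse→Band C ($643M), NorthTel→Band G ($523M), Meridian→Band E ($452M); total welfare W = $2361M.
NorthTel receives Band G at value $523M, so the others get W − 523 = $1838M.
Without NorthTel: best allocation of the remaining 3 bidders over all 4 bands is PeakComm→Band F ($743M), Pulse→Band G ($743M), Meridian→Band E ($452M), total $1938M.
VCG payment = (others' best without NorthTel) − (others' welfare with NorthTel) = 1938 − 1838 = $100M.

NorthTel pays $100M.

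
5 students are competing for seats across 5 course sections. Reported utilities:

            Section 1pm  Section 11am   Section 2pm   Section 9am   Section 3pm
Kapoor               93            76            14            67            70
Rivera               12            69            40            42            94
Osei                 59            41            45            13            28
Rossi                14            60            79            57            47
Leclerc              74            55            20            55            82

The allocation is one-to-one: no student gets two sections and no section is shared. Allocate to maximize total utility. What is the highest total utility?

Maximum total: 363 points

This is a one-to-one assignment (maximum-weight bipartite matching).
Optimal: Kapoor→Section 11am (76 points), Rivera→Section 3pm (94 points), Osei→Section 1pm (59 points), Rossi→Section 2pm (79 points), Leclerc→Section 9am (55 points) — total 76+94+59+79+55 = 363 points.
Every other assignment is strictly worse.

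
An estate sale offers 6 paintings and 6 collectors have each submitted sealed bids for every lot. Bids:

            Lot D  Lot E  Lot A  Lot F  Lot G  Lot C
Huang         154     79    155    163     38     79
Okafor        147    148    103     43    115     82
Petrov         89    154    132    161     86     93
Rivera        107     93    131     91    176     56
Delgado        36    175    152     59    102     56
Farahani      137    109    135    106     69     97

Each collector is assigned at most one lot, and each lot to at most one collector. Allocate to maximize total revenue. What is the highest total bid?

Optimal: Huang→Lot A ($155), Okafor→Lot D ($147), Petrov→Lot F ($161), Rivera→Lot G ($176), Delgado→Lot E ($175), Farahani→Lot C ($97) — total 155+147+161+176+175+97 = $911.
Column-greedy (each lot in turn goes to its best remaining collector) gives $883, worse by 28.
Next-best assignment: Huang→Lot F, Okafor→Lot D, Petrov→Lot A, Rivera→Lot G, Delgado→Lot E, Farahani→Lot C = $890.
Checked against all permutations: $911 is optimal.

Maximum total: $911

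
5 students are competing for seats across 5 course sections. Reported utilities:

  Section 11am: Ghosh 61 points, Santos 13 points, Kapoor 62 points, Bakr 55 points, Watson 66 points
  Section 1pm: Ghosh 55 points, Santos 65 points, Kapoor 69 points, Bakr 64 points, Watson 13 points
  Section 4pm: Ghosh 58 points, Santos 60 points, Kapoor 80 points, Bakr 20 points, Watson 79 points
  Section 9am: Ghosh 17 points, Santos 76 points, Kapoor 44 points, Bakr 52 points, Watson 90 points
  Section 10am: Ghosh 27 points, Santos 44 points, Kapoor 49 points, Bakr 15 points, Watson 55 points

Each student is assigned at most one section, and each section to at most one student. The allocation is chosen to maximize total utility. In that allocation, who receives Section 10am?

Santos receives Section 10am.

Optimal: Ghosh→Section 11am (61 points), Santos→Section 10am (44 points), Kapoor→Section 4pm (80 points), Bakr→Section 1pm (64 points), Watson→Section 9am (90 points) — total 61+44+80+64+90 = 339 points.
Column-greedy (each section in turn goes to its best remaining student) gives 274 points, worse by 65.
Swapping Ghosh↔Bakr (Ghosh→Section 1pm 55 points, Bakr→Section 11am 55 points) loses 15.
Checked against all permutations: 339 points is optimal.
Santos's own top section is Section 9am (76 points), but forcing Santos→Section 9am and reassigning the rest optimally gives only 336 points — worse by 3.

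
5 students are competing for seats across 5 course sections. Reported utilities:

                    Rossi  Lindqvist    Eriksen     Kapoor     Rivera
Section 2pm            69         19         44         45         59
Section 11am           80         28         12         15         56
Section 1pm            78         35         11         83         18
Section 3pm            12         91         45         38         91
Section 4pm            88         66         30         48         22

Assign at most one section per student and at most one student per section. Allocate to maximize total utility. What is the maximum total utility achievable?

Max total: 364 points

Optimal: Rossi→Section 11am (80 points), Lindqvist→Section 4pm (66 points), Eriksen→Section 2pm (44 points), Kapoor→Section 1pm (83 points), Rivera→Section 3pm (91 points) — total 80+66+44+83+91 = 364 points.
Column-greedy (each section in turn goes to its best remaining student) gives 329 points, worse by 35.
Next-best assignment: Rossi→Section 4pm, Lindqvist→Section 3pm, Eriksen→Section 2pm, Kapoor→Section 1pm, Rivera→Section 11am = 362 points.
Swapping Eriksen↔Rossi (Eriksen→Section 11am 12 points, Rossi→Section 2pm 69 points) loses 43.
Every other assignment is strictly worse.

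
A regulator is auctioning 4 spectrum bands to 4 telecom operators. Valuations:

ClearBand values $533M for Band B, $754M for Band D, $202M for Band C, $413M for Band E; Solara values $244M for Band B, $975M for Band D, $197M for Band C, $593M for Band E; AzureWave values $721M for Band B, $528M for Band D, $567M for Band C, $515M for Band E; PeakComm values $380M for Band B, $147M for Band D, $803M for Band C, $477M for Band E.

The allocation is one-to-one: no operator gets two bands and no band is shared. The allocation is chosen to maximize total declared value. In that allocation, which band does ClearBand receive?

ClearBand receives Band E.

Optimal: ClearBand→Band E ($413M), Solara→Band D ($975M), AzureWave→Band B ($721M), PeakComm→Band C ($803M) — total 413+975+721+803 = $2912M.
Row-greedy (each operator in turn takes its best remaining band) gives $2871M, worse by 41.
Swapping PeakComm↔Solara (PeakComm→Band D $147M, Solara→Band C $197M) loses 1434.
ClearBand's own top band is Band D ($754M), but forcing ClearBand→Band D and reassigning the rest optimally gives only $2871M — worse by 41.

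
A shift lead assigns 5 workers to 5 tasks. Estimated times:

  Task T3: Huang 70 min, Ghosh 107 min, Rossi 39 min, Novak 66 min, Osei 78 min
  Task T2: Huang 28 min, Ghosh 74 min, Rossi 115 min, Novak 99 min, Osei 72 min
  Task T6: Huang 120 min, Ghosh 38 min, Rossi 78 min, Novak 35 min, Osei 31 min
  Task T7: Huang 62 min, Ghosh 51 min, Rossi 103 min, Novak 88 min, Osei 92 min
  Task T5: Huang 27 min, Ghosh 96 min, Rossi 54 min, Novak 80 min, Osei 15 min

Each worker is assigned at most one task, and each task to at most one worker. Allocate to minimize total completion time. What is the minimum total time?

Minimum total: 168 min

Optimal: Huang→Task T2 (28 min), Ghosh→Task T7 (51 min), Rossi→Task T3 (39 min), Novak→Task T6 (35 min), Osei→Task T5 (15 min) — total 28+51+39+35+15 = 168 min.
Next-best assignment: Huang→Task T2, Ghosh→Task T6, Rossi→Task T3, Novak→Task T7, Osei→Task T5 = 208 min.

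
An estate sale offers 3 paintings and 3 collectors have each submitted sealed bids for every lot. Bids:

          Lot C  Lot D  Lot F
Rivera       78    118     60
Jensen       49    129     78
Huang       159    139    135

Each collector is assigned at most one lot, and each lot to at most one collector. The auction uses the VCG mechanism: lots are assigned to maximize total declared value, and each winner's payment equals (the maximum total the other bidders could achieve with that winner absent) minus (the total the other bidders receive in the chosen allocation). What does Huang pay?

Huang pays $11.

Efficient allocation: Rivera→Lot D ($118), Jensen→Lot F ($78), Huang→Lot C ($159); total welfare W = $355.
Huang receives Lot C at value $159, so the others get W − 159 = $196.
Without Huang: best allocation of the remaining 2 bidders over all 3 lots is Rivera→Lot C ($78), Jensen→Lot D ($129), total $207.
VCG payment = (others' best without Huang) − (others' welfare with Huang) = 207 − 196 = $11.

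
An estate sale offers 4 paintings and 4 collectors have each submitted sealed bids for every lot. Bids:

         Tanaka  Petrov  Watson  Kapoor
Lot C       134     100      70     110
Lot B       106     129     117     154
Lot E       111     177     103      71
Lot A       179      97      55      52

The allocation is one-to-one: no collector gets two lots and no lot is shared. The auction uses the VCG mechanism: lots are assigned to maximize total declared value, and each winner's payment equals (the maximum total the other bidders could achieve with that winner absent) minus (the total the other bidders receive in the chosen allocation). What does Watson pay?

Efficient allocation: Tanaka→Lot A ($179), Petrov→Lot E ($177), Watson→Lot B ($117), Kapoor→Lot C ($110); total welfare W = $583.
Watson receives Lot B at value $117, so the others get W − 117 = $466.
Without Watson: best allocation of the remaining 3 bidders over all 4 lots is Tanaka→Lot A ($179), Petrov→Lot E ($177), Kapoor→Lot B ($154), total $510.
VCG payment = (others' best without Watson) − (others' welfare with Watson) = 510 − 466 = $44.

Watson pays $44.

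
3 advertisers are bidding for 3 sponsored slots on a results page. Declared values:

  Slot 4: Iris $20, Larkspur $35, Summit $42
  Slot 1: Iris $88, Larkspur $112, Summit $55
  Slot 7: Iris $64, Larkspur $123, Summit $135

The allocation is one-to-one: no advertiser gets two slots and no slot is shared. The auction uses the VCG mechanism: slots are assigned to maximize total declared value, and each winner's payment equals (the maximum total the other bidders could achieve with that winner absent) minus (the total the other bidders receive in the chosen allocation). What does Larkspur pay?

Efficient allocation: Iris→Slot 4 ($20), Larkspur→Slot 1 ($112), Summit→Slot 7 ($135); total welfare W = $267.
Larkspur receives Slot 1 at value $112, so the others get W − 112 = $155.
Without Larkspur: best allocation of the remaining 2 bidders over all 3 slots is Iris→Slot 1 ($88), Summit→Slot 7 ($135), total $223.
VCG payment = (others' best without Larkspur) − (others' welfare with Larkspur) = 223 − 155 = $68.

Larkspur pays $68.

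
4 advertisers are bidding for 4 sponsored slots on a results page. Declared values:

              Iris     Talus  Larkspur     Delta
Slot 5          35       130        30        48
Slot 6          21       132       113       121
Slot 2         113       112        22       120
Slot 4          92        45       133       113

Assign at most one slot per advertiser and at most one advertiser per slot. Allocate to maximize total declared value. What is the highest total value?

Max total: $497

Optimal: Iris→Slot 2 ($113), Talus→Slot 5 ($130), Larkspur→Slot 4 ($133), Delta→Slot 6 ($121) — total 113+130+133+121 = $497.
Row-greedy (each advertiser in turn takes its best remaining slot) gives $426, worse by 71.
Next-best assignment: Iris→Slot 2, Talus→Slot 5, Larkspur→Slot 6, Delta→Slot 4 = $469.
Swapping Iris↔Larkspur (Iris→Slot 4 $92, Larkspur→Slot 2 $22) loses 132.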